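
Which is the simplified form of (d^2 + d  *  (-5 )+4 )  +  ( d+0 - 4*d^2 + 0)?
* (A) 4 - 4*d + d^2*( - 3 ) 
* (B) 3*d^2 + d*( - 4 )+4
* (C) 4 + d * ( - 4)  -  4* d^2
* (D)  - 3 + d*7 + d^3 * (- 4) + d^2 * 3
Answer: A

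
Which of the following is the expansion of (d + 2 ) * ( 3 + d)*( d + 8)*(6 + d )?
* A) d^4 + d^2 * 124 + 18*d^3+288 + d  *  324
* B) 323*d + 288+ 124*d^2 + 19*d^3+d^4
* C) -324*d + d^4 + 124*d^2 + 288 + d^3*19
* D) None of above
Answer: D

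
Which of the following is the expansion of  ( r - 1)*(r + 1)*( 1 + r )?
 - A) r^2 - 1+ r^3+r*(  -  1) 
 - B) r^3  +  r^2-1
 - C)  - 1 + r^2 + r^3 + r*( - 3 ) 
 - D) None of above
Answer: A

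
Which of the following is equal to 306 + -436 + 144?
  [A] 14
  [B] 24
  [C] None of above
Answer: A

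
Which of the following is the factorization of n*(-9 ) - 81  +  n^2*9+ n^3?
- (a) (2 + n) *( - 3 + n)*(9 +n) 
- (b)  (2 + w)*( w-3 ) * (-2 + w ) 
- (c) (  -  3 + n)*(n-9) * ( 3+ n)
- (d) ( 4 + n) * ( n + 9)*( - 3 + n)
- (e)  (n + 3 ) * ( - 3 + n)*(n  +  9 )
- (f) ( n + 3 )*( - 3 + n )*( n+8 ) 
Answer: e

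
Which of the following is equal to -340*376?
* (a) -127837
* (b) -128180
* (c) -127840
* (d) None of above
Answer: c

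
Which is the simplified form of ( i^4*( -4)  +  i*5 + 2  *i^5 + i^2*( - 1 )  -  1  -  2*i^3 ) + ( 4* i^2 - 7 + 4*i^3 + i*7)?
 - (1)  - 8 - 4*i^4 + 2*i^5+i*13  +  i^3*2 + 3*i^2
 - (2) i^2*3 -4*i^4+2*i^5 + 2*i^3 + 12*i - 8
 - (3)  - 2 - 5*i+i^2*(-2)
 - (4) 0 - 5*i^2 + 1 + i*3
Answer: 2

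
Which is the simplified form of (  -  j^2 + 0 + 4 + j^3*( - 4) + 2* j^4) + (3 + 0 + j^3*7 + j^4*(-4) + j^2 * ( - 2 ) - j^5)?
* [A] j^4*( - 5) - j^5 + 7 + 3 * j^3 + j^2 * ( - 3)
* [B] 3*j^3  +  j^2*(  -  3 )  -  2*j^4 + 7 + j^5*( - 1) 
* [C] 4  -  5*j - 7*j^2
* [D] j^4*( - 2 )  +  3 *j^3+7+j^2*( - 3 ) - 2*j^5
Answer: B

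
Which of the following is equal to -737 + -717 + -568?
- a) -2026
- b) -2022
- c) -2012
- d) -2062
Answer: b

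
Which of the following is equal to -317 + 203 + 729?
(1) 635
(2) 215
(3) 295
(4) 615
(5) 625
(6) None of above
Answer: 4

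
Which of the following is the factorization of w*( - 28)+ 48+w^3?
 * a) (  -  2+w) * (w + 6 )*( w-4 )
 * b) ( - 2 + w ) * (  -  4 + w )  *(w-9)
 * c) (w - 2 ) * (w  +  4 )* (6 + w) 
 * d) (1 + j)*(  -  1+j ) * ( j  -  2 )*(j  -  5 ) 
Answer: a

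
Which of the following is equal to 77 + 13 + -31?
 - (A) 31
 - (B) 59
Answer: B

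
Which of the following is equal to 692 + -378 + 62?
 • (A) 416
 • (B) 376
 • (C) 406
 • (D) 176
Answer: B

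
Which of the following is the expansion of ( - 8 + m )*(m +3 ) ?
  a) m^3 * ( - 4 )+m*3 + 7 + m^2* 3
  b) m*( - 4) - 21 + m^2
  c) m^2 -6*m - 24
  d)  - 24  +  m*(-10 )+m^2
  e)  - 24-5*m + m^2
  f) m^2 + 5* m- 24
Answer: e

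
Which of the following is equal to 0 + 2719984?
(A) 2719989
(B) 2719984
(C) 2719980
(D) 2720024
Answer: B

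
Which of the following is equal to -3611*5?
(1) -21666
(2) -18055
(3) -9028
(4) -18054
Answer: 2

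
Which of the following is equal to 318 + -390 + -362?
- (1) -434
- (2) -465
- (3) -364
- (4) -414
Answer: 1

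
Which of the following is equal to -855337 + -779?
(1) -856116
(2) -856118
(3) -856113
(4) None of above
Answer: 1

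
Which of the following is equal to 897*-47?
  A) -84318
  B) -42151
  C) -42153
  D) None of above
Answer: D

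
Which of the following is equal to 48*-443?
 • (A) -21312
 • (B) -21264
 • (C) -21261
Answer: B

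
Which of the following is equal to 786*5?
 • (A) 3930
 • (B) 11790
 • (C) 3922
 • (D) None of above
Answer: A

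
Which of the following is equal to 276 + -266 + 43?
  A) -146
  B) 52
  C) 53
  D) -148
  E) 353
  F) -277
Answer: C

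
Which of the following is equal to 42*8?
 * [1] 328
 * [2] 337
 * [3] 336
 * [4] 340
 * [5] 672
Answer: 3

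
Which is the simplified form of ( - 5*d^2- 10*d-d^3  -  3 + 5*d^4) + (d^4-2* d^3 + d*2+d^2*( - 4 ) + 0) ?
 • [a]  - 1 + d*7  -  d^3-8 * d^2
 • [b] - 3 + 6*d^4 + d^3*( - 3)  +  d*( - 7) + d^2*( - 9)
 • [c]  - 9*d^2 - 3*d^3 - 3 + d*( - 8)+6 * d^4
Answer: c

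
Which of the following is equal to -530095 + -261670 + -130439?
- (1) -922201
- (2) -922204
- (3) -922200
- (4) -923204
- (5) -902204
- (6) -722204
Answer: 2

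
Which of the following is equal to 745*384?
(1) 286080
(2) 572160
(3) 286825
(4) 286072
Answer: 1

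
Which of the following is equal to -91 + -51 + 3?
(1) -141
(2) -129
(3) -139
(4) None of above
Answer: 3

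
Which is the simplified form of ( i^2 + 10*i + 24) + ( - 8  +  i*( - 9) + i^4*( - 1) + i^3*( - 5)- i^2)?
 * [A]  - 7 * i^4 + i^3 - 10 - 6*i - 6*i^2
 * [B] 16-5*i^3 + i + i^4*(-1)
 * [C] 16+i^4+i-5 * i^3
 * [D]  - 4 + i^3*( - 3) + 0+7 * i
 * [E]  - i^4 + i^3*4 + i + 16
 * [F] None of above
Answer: B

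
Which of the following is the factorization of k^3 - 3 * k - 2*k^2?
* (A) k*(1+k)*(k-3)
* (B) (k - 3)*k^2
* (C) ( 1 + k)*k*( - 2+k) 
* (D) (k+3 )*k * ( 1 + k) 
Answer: A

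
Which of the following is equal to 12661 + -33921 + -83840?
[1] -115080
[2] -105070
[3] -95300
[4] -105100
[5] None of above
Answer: 4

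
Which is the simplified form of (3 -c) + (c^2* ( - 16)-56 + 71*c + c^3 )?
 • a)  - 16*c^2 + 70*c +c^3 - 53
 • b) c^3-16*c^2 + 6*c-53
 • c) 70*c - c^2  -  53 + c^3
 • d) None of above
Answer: a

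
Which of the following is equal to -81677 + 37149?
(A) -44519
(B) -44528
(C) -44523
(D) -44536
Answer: B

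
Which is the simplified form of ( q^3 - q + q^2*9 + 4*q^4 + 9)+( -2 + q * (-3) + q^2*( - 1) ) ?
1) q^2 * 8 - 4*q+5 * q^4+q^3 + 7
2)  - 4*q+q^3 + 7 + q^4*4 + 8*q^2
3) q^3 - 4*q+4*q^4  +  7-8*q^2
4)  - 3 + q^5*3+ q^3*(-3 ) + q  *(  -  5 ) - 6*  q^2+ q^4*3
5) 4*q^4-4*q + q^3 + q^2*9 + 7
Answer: 2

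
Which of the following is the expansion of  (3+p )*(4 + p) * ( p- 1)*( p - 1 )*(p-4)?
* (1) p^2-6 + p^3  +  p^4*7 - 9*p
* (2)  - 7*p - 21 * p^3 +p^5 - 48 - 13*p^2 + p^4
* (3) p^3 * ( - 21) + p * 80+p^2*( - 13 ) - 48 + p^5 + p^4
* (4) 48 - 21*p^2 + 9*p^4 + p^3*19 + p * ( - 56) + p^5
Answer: 3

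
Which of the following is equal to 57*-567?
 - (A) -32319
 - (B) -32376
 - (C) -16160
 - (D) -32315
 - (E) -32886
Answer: A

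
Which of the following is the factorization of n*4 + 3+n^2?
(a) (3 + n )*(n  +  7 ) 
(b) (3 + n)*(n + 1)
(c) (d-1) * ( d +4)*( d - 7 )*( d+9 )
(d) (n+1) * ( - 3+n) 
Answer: b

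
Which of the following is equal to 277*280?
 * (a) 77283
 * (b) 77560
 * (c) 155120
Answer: b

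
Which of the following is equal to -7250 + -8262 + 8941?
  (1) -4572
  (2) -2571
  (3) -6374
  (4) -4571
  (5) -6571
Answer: 5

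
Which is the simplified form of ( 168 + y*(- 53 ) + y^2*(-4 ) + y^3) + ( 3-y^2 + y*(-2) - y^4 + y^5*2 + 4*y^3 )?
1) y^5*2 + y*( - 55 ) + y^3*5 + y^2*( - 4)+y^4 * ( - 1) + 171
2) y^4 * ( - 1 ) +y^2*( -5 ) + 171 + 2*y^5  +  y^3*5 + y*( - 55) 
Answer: 2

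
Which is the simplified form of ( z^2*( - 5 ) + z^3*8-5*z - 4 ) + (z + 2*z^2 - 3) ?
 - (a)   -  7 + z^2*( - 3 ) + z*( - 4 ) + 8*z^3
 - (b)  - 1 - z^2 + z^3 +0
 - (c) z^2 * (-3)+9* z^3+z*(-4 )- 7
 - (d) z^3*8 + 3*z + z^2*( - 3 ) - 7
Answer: a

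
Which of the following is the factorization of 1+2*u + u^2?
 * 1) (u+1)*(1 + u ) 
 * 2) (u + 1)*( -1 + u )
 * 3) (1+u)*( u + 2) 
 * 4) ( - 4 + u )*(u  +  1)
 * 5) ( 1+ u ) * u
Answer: 1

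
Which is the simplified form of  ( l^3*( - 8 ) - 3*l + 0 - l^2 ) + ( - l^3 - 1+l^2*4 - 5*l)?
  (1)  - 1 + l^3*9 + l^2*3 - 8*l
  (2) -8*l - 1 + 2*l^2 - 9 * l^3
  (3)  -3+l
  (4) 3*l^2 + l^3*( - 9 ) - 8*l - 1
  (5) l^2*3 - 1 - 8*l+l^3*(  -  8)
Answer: 4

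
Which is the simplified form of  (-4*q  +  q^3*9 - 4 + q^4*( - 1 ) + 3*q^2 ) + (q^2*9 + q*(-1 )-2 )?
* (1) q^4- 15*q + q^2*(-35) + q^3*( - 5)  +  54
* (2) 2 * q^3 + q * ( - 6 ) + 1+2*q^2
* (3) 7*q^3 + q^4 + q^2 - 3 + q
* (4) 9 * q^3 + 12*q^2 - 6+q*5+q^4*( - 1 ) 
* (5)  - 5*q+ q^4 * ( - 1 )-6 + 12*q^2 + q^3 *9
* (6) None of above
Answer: 5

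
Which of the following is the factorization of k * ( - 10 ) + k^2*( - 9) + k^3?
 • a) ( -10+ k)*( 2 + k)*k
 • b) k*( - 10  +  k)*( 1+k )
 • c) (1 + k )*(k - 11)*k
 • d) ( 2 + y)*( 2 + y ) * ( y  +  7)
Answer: b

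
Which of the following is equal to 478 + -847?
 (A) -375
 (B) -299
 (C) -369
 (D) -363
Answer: C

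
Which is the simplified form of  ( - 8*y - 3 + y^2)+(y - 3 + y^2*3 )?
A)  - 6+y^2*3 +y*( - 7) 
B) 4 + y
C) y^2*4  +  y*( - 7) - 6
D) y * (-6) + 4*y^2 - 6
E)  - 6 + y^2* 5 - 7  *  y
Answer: C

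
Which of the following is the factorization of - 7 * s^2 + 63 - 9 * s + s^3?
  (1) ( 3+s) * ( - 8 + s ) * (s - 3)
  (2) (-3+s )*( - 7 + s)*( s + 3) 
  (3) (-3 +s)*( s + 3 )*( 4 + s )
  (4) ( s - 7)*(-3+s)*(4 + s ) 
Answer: 2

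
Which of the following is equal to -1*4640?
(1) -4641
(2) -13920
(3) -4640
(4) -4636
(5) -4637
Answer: 3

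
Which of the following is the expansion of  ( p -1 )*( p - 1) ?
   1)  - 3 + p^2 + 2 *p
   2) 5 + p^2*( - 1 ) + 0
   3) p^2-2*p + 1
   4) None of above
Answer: 3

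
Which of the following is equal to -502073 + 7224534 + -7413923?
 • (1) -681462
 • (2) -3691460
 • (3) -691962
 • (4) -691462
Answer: 4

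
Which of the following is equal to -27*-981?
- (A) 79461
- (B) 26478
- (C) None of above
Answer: C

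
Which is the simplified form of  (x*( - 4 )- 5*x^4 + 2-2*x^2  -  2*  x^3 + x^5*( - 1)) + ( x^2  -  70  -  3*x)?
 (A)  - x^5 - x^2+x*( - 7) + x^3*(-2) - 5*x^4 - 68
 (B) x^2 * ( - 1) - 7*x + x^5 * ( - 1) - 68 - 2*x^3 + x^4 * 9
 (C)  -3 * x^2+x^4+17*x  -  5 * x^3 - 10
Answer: A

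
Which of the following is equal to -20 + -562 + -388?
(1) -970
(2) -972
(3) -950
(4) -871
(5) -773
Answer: 1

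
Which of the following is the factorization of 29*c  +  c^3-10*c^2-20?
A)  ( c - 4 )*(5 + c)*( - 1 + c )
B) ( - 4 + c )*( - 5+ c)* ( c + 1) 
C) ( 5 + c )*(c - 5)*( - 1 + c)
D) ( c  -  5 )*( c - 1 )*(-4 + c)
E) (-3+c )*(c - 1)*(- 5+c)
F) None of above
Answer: D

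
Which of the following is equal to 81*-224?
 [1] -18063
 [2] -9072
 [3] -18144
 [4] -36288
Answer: 3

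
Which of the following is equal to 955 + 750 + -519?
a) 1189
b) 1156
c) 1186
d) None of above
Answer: c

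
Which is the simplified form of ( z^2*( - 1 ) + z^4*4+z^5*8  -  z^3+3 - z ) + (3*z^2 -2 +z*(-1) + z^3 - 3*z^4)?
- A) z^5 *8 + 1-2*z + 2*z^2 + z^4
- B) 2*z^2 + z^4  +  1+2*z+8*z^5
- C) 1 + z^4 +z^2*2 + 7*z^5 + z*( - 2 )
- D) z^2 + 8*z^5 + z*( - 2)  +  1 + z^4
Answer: A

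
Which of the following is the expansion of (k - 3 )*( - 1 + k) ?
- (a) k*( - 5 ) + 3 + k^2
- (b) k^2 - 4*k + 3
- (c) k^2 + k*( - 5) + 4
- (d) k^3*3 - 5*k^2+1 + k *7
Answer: b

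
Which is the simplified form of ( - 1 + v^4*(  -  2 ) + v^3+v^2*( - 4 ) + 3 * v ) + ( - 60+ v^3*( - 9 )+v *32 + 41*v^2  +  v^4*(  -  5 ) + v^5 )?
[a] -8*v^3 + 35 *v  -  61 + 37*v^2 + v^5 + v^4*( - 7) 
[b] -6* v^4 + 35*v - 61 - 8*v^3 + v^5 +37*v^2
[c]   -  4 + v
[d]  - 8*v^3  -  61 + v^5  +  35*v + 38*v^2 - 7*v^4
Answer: a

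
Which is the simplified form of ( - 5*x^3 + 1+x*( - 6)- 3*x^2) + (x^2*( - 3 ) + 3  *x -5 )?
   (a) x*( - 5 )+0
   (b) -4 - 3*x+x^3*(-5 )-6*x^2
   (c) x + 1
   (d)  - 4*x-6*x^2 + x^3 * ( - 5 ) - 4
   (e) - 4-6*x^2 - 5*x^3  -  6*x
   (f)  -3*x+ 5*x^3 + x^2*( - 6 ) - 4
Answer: b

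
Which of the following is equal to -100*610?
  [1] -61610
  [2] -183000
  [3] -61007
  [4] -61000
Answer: 4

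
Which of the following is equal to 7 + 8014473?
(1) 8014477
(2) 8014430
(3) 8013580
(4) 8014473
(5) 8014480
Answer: 5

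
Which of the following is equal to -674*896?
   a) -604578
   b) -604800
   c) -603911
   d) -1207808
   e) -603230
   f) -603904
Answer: f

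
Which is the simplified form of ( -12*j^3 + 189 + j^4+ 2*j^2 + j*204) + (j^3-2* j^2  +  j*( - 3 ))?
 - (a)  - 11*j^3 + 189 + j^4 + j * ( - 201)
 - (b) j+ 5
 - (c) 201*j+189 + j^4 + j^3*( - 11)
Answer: c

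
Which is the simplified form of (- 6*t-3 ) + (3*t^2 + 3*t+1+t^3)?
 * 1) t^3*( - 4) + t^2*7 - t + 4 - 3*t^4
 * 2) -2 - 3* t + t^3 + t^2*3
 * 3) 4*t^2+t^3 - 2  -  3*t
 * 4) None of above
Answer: 2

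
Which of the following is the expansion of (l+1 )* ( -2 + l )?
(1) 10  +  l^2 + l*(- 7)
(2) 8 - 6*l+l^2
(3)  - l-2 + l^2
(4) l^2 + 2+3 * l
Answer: 3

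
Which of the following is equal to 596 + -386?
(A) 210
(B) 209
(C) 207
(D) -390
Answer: A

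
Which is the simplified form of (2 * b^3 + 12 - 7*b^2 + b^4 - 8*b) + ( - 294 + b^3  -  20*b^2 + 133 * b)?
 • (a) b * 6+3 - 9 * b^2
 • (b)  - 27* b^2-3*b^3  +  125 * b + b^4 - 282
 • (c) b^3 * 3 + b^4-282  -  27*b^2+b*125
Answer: c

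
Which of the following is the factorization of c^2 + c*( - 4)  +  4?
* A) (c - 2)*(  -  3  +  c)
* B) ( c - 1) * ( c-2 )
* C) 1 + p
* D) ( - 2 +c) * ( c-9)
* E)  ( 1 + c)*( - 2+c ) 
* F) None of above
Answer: F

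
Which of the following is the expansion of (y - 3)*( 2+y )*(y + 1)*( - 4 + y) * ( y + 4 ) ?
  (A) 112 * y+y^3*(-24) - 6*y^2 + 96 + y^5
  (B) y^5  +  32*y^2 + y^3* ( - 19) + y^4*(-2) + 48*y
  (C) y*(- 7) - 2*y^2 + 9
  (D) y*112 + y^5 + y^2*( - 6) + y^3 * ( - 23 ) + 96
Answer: D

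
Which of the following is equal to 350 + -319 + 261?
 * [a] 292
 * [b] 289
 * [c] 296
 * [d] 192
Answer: a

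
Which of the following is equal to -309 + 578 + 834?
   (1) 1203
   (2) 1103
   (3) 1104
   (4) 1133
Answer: 2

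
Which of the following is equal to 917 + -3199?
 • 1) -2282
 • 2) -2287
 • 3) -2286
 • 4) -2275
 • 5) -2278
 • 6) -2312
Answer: 1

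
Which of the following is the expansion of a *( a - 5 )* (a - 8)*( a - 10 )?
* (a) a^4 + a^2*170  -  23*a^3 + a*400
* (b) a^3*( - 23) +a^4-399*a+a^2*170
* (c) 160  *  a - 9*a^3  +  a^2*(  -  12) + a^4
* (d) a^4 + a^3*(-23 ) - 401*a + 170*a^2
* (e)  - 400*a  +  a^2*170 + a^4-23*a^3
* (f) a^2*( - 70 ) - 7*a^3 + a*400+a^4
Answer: e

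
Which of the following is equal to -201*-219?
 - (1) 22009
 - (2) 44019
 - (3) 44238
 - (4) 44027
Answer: 2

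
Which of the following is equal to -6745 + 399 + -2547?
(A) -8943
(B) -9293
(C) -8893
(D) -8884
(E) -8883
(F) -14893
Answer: C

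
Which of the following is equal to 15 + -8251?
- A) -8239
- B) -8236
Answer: B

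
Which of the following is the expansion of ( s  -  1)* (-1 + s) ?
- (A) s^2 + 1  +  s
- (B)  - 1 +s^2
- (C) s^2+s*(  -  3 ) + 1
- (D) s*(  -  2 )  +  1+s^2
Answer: D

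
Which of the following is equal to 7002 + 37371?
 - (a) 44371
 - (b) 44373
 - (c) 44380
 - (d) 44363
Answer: b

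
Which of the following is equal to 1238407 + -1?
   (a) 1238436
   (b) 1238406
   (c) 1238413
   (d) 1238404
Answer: b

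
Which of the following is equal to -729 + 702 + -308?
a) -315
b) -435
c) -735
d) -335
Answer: d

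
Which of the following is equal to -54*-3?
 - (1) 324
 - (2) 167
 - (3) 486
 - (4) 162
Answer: 4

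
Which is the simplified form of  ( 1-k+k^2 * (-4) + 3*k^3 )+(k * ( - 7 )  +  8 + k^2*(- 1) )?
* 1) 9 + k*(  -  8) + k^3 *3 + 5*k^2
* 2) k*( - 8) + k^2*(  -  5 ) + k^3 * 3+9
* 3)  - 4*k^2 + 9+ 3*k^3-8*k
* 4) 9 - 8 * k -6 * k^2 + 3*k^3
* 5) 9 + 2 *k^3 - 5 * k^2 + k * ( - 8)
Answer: 2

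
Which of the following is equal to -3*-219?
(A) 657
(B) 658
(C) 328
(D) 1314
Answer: A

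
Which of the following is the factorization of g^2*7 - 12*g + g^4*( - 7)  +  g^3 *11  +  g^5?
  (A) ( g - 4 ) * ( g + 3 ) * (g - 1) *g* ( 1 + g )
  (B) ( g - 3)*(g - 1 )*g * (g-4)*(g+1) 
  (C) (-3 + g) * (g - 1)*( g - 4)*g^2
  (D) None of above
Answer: B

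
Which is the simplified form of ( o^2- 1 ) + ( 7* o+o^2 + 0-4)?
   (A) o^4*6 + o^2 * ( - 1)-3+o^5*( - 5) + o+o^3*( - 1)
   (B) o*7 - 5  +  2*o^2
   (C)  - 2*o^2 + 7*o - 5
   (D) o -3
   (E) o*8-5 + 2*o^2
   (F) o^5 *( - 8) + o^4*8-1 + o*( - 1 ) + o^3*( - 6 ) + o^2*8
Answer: B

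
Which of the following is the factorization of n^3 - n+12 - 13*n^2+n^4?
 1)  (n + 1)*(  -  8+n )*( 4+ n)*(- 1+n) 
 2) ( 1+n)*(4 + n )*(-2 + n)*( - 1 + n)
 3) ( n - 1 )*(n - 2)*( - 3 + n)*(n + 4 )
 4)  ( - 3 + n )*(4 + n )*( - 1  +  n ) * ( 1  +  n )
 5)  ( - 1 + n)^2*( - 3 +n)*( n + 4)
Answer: 4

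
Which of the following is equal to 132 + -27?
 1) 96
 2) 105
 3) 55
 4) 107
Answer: 2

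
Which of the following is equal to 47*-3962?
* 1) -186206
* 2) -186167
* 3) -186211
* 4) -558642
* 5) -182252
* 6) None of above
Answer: 6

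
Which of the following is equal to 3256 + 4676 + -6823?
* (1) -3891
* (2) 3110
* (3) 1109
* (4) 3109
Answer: 3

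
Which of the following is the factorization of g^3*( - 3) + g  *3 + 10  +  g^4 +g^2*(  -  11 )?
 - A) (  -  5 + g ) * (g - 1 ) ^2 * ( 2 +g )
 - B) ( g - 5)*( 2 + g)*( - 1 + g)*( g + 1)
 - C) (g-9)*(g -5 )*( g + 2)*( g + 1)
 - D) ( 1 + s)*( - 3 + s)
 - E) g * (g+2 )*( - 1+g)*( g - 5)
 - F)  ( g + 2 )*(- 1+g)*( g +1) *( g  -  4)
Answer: B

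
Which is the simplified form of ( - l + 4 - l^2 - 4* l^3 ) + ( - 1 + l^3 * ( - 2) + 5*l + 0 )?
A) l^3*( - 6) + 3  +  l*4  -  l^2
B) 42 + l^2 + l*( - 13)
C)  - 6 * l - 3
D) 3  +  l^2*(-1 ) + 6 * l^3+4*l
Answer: A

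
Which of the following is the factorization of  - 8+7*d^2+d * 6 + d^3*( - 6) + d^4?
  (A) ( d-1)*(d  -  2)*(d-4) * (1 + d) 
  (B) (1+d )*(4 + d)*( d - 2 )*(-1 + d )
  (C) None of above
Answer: A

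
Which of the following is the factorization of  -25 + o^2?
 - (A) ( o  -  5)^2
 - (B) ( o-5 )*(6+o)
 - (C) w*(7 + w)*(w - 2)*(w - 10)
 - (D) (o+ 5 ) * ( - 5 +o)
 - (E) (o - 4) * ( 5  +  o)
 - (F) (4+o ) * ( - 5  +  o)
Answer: D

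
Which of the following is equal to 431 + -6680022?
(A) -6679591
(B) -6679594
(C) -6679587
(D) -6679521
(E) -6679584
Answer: A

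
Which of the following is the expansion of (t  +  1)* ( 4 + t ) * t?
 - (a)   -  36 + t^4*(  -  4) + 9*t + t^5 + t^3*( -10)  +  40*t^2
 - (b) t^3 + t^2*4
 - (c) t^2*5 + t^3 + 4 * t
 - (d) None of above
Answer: c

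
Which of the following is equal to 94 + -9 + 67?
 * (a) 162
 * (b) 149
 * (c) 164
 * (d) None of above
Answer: d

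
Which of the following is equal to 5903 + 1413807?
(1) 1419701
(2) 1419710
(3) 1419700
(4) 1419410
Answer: 2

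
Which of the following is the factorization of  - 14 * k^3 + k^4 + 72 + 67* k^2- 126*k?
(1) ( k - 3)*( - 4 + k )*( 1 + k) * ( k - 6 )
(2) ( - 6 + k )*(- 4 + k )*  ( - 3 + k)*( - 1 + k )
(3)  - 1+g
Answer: 2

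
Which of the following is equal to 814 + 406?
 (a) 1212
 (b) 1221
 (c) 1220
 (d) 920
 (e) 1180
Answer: c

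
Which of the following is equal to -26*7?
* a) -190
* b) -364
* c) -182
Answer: c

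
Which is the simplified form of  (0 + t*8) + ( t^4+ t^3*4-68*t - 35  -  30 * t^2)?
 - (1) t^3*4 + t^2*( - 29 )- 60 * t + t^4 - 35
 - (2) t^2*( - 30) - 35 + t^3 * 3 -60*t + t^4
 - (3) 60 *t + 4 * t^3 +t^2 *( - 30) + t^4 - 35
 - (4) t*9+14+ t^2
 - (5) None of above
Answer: 5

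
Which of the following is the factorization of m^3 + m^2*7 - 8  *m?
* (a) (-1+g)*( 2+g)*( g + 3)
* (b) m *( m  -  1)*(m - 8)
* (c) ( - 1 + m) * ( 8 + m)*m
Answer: c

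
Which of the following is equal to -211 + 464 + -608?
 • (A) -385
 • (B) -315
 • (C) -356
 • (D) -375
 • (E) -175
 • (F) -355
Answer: F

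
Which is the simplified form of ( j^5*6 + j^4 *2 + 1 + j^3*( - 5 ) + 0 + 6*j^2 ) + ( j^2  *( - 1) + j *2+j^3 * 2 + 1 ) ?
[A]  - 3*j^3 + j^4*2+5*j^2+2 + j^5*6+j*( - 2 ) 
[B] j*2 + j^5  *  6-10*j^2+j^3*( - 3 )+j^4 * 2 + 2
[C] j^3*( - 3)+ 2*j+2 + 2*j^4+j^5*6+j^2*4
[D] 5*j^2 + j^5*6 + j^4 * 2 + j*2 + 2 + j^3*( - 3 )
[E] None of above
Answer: D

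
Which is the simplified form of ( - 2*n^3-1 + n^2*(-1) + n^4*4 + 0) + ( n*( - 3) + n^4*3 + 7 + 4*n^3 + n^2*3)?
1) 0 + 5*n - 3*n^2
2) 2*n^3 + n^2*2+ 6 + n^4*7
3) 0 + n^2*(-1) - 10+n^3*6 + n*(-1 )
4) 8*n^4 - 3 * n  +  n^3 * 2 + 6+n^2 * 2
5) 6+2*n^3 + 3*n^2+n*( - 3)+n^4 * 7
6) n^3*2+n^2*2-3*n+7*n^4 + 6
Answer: 6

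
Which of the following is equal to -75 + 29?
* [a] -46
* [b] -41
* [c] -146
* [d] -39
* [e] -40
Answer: a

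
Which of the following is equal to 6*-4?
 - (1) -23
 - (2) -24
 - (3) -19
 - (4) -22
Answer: 2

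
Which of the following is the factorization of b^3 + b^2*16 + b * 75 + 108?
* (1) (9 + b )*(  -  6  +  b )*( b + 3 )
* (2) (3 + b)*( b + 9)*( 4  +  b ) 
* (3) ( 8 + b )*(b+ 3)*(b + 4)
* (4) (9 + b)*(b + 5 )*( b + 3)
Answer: 2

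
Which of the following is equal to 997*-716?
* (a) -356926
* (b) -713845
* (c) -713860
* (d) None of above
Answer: d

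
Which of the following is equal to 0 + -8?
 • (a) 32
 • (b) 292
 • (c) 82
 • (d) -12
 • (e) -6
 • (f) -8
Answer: f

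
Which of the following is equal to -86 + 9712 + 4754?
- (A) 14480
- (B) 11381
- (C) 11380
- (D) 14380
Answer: D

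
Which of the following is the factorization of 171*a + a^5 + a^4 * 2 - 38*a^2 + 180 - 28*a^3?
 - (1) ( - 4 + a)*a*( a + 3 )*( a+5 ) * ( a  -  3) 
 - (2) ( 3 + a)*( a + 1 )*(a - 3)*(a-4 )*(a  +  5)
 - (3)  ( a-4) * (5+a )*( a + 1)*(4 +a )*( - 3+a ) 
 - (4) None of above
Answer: 2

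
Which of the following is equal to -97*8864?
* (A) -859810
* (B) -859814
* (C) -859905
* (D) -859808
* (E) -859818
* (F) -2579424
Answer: D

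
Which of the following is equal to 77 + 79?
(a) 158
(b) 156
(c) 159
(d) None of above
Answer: b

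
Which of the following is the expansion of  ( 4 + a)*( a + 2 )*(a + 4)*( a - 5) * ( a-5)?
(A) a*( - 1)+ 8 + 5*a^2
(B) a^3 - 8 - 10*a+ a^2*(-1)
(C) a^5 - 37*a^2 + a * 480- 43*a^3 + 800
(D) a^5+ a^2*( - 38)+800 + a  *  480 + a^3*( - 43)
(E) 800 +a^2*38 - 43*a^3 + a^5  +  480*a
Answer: D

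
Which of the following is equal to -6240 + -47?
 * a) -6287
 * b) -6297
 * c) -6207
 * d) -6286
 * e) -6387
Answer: a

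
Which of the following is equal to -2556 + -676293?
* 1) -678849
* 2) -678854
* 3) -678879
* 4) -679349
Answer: 1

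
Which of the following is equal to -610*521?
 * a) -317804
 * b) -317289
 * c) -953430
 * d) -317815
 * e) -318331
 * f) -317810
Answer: f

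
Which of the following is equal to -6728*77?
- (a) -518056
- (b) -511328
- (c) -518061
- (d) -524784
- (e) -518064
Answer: a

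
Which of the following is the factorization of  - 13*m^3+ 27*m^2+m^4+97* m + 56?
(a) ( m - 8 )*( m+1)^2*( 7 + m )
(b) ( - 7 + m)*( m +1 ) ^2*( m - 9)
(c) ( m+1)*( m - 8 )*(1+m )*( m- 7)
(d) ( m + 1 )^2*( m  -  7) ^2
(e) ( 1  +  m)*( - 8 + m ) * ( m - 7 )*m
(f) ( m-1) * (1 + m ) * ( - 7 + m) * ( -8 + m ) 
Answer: c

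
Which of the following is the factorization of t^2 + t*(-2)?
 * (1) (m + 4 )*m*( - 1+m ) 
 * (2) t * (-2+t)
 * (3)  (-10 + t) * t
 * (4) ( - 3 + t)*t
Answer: 2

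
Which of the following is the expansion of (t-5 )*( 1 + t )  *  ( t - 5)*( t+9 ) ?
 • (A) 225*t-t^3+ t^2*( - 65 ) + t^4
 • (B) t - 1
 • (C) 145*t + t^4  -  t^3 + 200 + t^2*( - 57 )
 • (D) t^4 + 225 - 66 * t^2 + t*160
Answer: D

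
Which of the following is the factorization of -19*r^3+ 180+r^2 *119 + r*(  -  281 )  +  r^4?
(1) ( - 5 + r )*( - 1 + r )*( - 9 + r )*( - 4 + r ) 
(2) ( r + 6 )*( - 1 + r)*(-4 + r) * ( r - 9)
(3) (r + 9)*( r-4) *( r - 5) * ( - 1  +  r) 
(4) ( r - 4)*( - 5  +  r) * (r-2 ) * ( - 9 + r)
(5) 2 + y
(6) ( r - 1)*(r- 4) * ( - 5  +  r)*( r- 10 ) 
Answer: 1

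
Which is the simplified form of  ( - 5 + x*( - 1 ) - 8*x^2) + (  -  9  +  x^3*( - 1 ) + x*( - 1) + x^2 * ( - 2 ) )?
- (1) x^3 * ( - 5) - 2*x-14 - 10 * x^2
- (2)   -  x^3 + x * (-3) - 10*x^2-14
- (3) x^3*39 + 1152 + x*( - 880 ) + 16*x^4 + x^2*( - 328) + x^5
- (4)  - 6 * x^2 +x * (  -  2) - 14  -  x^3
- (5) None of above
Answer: 5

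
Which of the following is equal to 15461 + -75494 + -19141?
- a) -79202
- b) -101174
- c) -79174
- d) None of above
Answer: c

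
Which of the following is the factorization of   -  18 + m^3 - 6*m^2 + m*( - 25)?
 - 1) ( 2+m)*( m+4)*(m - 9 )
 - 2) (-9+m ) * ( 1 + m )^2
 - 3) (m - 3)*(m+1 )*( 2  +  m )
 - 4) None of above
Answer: 4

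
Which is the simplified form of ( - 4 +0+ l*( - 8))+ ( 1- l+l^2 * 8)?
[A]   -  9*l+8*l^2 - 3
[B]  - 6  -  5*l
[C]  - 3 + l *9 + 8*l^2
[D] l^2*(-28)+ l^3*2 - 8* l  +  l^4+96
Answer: A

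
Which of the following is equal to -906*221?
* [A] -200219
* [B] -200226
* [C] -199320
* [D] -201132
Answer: B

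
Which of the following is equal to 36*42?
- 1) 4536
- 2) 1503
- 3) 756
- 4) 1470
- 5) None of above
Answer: 5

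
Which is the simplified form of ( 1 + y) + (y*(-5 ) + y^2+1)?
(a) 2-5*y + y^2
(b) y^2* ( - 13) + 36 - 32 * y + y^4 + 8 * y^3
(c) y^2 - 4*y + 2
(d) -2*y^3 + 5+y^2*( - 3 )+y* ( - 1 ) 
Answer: c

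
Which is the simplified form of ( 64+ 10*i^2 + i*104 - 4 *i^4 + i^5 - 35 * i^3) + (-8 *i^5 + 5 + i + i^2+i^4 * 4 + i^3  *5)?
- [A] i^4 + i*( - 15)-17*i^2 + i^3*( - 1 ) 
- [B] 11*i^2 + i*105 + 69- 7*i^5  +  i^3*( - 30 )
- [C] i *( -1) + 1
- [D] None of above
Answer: B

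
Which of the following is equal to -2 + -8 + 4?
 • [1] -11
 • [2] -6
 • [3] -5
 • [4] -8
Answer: 2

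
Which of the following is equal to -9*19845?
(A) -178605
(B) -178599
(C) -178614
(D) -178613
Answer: A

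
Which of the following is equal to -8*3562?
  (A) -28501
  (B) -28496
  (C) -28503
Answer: B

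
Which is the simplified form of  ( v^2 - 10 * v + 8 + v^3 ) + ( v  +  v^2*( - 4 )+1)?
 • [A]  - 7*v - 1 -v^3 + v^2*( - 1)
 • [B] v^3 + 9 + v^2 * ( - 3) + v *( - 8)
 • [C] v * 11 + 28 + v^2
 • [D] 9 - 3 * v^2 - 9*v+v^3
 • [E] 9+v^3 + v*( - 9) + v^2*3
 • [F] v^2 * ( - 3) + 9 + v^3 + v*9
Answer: D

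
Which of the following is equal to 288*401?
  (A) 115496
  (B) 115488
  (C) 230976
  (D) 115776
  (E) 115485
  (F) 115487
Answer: B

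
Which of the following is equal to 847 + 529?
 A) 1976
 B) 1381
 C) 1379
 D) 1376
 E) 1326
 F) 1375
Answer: D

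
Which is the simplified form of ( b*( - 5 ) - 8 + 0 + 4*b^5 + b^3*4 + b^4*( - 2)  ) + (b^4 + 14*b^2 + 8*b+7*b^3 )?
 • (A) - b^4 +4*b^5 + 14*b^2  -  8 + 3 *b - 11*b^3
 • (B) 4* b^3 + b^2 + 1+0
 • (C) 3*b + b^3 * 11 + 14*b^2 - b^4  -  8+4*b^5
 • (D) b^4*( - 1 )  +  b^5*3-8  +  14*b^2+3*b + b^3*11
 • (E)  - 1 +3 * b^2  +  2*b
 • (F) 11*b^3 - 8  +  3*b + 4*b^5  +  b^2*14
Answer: C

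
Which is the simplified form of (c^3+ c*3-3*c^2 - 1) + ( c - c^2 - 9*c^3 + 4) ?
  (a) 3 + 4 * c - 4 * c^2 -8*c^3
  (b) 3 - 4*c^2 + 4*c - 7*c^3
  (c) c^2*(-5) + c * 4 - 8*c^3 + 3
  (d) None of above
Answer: a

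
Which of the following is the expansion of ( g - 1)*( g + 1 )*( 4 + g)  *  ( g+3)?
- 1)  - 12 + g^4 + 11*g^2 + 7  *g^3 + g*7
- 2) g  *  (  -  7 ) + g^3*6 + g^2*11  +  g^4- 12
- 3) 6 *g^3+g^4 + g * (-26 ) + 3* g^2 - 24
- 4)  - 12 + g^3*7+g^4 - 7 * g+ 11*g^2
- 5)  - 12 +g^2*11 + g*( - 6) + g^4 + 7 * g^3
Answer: 4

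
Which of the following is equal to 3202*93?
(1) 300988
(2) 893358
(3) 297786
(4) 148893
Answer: 3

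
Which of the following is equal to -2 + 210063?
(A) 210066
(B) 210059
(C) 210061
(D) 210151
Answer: C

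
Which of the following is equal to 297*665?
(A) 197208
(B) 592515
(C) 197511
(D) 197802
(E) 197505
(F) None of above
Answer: E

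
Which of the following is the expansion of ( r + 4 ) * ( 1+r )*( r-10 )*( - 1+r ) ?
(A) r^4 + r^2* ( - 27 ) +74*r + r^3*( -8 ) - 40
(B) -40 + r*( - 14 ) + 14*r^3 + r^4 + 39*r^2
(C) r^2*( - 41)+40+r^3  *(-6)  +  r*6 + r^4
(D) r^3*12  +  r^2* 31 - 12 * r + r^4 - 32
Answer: C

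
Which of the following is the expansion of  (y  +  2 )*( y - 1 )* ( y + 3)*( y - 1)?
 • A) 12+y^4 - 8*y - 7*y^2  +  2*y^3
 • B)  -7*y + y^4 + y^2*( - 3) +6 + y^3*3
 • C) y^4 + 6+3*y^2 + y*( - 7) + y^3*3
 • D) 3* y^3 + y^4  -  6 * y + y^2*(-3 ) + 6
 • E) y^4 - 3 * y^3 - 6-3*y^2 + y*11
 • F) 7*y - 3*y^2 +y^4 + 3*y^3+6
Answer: B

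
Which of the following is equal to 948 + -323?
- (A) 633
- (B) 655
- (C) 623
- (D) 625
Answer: D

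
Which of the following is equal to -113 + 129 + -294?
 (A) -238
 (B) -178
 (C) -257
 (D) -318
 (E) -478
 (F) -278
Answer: F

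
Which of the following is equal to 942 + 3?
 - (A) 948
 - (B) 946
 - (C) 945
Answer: C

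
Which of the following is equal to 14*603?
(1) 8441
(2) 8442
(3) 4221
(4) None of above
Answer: 2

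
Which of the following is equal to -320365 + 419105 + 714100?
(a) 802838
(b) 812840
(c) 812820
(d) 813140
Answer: b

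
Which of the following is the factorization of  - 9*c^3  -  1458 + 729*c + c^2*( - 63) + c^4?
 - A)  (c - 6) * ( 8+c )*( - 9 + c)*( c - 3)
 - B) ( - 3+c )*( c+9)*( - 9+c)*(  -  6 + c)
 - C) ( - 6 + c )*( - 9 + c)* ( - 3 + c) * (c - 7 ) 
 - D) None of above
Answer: B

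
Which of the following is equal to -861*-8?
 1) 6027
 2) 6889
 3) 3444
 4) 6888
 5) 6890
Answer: 4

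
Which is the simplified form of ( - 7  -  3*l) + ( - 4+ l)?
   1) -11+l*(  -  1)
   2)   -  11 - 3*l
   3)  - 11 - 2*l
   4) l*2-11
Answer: 3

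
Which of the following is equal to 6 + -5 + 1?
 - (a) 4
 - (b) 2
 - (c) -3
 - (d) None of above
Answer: b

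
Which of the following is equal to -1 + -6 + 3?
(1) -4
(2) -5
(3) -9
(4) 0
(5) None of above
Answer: 1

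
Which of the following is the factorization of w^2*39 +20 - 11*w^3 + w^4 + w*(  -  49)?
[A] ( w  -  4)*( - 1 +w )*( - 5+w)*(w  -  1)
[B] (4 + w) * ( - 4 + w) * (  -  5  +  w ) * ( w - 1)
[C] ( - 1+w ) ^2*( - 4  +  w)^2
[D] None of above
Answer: A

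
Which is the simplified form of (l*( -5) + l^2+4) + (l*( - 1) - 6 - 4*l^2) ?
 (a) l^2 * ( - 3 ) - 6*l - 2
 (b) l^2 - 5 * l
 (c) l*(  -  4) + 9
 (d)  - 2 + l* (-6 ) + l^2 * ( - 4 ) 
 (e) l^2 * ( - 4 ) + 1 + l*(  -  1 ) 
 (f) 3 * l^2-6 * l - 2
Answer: a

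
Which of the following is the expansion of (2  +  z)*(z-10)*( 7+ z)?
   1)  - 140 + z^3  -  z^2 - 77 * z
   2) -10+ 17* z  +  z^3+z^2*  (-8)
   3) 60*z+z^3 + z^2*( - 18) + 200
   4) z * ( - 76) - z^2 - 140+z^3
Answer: 4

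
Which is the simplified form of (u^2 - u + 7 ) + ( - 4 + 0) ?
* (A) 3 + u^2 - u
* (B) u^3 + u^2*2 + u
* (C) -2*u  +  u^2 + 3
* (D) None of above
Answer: A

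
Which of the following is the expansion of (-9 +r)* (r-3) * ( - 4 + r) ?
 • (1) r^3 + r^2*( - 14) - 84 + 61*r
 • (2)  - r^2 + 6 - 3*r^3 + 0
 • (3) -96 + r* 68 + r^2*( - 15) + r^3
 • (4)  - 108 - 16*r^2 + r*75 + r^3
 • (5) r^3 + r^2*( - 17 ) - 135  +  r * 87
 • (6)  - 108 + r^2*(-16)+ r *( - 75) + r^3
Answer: 4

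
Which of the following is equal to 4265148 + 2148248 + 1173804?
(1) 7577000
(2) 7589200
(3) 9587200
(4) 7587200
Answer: 4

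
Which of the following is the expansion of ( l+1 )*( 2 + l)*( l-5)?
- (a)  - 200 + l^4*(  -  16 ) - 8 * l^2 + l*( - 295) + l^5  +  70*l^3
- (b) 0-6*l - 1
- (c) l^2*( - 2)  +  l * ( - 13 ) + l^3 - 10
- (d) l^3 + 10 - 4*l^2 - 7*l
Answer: c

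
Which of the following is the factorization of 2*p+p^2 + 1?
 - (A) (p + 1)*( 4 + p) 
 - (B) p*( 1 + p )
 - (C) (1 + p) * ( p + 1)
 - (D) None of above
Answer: C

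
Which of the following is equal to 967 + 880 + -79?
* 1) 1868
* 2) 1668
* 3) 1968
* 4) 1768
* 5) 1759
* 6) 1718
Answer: 4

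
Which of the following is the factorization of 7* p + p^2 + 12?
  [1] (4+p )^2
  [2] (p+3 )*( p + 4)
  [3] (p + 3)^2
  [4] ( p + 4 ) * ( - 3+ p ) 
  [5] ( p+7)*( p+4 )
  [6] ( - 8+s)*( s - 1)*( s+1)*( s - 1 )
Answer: 2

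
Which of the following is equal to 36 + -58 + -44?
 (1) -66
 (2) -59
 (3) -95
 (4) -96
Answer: 1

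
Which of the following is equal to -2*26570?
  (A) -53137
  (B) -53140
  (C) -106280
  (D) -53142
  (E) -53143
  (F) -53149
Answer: B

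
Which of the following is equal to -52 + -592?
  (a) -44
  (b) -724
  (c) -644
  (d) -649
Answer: c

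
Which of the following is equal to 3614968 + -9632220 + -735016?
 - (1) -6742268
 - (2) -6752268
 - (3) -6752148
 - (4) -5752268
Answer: 2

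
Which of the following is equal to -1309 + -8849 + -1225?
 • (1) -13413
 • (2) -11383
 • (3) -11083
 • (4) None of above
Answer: 2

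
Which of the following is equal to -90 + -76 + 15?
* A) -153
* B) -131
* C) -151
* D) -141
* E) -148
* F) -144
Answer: C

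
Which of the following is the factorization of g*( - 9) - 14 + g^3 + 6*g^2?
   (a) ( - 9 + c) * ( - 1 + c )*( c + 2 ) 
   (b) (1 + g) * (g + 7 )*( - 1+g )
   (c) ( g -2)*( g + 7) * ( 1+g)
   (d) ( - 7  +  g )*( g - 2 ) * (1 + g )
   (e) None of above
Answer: c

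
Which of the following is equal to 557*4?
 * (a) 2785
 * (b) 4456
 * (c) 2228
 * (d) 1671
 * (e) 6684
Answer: c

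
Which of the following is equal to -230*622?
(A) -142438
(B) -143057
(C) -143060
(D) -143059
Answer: C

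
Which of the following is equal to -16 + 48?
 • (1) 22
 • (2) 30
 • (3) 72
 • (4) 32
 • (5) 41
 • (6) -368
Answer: 4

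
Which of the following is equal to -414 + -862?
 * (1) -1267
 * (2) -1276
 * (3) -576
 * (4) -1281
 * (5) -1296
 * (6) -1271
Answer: 2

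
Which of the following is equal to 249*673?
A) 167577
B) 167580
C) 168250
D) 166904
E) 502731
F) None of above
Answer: A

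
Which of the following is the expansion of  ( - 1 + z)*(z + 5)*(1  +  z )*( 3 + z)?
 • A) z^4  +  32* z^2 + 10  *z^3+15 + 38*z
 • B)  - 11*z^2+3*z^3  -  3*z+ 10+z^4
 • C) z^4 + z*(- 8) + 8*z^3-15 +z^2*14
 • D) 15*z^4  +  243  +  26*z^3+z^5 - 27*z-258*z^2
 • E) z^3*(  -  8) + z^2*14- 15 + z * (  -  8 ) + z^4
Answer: C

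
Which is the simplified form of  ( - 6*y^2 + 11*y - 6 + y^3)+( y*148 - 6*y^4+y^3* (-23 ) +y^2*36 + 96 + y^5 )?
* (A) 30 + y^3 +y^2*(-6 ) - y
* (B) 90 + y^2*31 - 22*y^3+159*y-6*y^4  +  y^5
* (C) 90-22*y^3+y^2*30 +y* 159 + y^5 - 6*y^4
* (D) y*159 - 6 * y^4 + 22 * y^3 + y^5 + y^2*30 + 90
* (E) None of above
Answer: C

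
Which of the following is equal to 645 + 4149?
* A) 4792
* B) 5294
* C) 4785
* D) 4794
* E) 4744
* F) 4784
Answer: D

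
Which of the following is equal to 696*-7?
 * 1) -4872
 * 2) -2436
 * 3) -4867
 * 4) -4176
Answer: 1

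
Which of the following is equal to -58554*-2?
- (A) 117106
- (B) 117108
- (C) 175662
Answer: B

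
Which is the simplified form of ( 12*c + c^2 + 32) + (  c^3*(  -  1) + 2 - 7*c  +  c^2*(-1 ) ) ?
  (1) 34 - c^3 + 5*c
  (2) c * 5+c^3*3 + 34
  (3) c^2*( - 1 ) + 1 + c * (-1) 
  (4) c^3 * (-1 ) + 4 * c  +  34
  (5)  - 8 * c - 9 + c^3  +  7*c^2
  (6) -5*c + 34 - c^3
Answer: 1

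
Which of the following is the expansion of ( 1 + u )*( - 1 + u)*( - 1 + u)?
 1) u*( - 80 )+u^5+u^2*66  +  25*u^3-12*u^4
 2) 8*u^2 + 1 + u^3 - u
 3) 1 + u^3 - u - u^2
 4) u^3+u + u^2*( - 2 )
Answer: 3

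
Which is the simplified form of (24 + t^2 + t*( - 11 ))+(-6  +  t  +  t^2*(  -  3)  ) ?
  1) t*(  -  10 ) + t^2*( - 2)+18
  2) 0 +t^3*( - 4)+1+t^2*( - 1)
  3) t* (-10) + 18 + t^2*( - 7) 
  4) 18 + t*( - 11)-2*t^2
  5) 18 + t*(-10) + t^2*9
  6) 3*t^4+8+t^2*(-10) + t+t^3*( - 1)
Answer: 1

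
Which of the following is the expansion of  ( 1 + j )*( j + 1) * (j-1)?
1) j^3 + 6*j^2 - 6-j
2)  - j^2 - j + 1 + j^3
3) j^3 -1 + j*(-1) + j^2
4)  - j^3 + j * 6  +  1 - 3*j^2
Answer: 3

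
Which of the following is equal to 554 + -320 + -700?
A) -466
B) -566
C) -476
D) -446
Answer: A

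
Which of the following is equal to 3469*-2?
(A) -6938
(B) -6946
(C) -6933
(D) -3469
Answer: A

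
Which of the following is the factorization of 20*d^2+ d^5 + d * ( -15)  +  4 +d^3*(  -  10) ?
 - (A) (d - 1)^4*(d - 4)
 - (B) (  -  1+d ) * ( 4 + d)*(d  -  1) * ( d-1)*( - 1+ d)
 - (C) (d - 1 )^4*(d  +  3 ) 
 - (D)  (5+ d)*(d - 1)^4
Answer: B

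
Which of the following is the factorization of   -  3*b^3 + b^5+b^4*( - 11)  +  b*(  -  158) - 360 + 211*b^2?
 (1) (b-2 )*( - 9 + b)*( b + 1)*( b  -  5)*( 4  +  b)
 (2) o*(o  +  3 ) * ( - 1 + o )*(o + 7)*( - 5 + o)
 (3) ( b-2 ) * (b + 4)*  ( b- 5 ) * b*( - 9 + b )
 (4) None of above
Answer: 1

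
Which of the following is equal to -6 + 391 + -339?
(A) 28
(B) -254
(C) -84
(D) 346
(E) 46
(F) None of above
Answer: E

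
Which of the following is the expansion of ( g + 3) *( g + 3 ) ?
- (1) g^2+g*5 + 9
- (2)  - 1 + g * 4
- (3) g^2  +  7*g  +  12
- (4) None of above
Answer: 4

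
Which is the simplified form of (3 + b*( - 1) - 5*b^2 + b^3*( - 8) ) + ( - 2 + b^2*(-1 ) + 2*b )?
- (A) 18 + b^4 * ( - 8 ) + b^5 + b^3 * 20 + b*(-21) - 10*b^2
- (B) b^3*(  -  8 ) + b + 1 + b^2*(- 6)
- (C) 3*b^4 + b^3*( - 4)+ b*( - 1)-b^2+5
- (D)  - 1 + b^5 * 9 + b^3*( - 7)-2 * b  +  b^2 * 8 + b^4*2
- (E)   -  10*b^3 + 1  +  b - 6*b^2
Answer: B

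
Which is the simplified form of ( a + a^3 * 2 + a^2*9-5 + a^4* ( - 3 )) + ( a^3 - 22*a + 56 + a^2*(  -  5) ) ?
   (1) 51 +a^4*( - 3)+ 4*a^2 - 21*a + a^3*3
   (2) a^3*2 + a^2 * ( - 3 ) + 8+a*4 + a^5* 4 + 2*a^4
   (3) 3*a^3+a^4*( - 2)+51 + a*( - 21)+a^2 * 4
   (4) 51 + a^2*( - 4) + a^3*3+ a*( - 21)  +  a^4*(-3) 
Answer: 1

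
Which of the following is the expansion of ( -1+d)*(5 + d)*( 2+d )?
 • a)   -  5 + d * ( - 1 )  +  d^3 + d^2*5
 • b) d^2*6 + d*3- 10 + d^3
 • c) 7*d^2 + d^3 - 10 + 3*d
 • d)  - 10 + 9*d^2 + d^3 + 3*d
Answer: b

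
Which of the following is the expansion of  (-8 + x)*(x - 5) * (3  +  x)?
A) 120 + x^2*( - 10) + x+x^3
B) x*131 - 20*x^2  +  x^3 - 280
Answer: A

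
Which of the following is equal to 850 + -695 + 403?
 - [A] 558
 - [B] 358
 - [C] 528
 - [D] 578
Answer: A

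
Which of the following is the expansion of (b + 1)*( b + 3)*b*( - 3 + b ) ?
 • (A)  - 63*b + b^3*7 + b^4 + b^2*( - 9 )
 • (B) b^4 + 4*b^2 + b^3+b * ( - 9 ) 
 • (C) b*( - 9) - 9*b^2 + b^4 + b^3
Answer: C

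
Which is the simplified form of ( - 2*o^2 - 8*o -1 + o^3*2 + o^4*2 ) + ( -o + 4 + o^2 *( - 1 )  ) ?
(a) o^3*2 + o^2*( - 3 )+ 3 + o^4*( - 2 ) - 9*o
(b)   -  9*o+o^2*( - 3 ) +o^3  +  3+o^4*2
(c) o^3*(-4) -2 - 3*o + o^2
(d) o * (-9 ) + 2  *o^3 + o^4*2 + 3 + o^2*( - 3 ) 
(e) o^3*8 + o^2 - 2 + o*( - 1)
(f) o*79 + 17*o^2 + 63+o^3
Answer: d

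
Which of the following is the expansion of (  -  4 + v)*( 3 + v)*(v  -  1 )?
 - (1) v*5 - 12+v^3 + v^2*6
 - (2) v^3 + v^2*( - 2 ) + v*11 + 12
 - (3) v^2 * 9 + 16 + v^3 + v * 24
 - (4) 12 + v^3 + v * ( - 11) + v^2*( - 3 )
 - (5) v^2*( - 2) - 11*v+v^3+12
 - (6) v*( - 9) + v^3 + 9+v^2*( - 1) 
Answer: 5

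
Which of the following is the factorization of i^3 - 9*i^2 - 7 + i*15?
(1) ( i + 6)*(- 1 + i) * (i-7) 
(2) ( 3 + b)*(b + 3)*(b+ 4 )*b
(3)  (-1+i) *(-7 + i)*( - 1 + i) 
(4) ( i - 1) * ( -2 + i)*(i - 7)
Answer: 3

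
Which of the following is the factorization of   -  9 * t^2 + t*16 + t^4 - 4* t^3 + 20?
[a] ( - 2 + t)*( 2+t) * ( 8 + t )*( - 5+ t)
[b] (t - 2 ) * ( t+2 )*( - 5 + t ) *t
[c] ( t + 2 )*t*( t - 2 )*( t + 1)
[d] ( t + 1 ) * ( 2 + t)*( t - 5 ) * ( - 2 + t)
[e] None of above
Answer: d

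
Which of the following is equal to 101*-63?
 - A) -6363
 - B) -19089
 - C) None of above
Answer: A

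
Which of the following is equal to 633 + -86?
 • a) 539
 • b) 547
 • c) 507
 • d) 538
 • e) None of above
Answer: b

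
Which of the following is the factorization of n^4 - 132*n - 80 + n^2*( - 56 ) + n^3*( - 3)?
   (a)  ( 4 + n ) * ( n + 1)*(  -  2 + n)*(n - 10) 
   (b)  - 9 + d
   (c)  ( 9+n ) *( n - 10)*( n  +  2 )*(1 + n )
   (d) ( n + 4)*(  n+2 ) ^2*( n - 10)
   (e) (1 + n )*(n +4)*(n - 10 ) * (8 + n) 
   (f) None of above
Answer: f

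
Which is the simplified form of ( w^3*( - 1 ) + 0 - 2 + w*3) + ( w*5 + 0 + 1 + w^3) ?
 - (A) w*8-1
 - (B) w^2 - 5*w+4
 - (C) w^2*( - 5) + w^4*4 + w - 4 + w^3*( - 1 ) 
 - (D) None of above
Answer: A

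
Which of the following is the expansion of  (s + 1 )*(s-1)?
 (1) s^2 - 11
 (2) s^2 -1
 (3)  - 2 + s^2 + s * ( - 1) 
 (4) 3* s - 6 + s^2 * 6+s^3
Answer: 2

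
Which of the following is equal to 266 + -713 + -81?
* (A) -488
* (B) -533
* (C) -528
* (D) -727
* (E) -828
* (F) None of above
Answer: C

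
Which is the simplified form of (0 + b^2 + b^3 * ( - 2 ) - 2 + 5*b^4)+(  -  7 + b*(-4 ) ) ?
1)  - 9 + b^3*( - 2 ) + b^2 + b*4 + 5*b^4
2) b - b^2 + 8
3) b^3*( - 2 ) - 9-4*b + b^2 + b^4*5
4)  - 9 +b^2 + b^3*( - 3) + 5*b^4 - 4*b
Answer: 3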